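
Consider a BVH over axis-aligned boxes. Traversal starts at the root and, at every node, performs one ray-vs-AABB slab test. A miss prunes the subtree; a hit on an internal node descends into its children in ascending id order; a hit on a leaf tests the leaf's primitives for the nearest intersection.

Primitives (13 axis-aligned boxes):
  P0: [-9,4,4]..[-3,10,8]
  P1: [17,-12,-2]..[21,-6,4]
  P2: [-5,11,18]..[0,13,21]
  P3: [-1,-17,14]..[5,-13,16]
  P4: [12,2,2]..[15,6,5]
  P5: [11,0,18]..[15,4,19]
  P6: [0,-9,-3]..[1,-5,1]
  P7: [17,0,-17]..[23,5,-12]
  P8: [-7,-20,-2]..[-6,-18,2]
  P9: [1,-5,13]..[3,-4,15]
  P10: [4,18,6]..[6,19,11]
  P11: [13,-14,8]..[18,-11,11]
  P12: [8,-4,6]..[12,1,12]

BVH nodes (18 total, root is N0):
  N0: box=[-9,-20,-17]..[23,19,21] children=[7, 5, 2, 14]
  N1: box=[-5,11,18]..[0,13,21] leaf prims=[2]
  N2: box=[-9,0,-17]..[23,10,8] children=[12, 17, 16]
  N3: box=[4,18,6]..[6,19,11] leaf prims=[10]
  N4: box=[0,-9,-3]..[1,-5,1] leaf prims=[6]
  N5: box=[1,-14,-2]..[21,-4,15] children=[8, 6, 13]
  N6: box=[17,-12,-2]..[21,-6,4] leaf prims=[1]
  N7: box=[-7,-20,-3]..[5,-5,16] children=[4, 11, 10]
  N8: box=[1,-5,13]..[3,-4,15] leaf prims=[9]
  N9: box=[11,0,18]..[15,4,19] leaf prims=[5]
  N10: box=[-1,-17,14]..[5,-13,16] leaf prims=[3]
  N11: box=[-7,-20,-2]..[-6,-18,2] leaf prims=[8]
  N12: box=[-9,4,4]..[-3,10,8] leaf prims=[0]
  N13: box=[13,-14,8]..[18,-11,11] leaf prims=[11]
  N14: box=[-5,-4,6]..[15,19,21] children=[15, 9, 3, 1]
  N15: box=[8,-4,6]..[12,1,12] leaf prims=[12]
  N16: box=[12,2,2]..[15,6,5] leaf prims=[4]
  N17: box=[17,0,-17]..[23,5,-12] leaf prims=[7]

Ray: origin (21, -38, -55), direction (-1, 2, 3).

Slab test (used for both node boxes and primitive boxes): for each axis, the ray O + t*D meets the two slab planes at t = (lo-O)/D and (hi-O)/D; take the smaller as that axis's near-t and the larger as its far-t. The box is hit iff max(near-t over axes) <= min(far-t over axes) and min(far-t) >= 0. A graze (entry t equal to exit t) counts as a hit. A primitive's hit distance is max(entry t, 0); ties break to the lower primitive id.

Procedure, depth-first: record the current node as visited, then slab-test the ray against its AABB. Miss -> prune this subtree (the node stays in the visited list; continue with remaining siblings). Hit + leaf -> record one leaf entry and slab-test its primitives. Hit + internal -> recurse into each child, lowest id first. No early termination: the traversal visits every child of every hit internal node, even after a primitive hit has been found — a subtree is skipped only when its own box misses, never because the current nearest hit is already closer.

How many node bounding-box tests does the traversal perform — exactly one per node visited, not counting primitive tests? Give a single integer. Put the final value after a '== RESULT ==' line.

Traverse from the root:
N0 x:[-2,30] y:[9,57/2] z:[38/3,76/3] -> hit [38/3,76/3], descend [2, 5, 7, 14]
  N2 x:[-2,30] y:[19,24] z:[38/3,21] -> hit [19,21], descend [12, 16, 17]
    N12 x:[24,30] y:[21,24] z:[59/3,21] -> miss, prune
    N16 x:[6,9] y:[20,22] z:[19,20] -> miss, prune
    N17 x:[-2,4] y:[19,43/2] z:[38/3,43/3] -> miss, prune
  N5 x:[0,20] y:[12,17] z:[53/3,70/3] -> miss, prune
  N7 x:[16,28] y:[9,33/2] z:[52/3,71/3] -> miss, prune
  N14 x:[6,26] y:[17,57/2] z:[61/3,76/3] -> hit [61/3,76/3], descend [1, 3, 9, 15]
    N1 x:[21,26] y:[49/2,51/2] z:[73/3,76/3] -> hit [49/2,76/3] leaf, test {P2@t=49/2}
    N3 x:[15,17] y:[28,57/2] z:[61/3,22] -> miss, prune
    N9 x:[6,10] y:[19,21] z:[73/3,74/3] -> miss, prune
    N15 x:[9,13] y:[17,39/2] z:[61/3,67/3] -> miss, prune

order=[0, 2, 12, 16, 17, 5, 7, 14, 1, 3, 9, 15]  |boxes|=12  |leaves|=1  hit=P2

== RESULT ==
12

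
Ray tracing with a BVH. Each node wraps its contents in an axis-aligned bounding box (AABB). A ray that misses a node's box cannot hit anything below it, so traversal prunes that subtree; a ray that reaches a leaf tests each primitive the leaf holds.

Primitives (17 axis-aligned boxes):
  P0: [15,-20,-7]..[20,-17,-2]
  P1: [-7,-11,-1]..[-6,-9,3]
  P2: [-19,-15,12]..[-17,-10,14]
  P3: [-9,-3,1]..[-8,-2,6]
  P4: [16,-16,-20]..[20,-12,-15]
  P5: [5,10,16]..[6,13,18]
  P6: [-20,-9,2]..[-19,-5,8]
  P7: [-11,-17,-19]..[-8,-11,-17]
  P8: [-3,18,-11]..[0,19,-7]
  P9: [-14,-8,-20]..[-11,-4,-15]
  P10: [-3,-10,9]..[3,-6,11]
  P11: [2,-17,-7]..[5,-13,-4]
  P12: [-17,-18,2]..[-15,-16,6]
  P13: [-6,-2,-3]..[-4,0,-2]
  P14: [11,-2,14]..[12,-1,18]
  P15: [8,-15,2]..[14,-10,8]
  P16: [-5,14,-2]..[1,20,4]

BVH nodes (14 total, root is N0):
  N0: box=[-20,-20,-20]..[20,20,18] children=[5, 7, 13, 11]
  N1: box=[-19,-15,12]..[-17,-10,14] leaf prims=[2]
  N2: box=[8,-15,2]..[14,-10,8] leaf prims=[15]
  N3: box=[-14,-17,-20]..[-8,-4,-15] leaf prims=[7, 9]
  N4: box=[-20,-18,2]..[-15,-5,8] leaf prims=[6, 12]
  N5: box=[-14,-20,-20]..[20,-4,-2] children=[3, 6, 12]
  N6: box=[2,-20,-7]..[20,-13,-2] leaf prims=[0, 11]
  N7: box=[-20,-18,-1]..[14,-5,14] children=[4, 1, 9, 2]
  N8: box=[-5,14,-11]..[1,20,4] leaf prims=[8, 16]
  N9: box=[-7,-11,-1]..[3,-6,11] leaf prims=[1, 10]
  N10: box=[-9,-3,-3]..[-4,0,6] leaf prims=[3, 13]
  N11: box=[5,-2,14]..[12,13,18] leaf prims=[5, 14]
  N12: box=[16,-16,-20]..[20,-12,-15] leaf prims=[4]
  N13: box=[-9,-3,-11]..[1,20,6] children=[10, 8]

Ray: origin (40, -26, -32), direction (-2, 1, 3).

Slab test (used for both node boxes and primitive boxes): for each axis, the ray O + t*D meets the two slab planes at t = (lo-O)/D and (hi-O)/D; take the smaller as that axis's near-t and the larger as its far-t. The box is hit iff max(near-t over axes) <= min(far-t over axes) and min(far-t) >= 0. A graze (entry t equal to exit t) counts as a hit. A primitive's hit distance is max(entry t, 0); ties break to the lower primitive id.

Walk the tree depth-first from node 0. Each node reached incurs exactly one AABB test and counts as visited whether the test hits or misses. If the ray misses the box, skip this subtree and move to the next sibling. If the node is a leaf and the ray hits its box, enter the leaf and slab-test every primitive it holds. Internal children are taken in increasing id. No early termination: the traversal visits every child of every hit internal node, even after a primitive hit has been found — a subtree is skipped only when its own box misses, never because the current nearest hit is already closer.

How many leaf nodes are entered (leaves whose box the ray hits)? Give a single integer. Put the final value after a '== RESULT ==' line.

Traverse from the root:
N0 x:[10,30] y:[6,46] z:[4,50/3] -> hit [10,50/3], descend [5, 7, 11, 13]
  N5 x:[10,27] y:[6,22] z:[4,10] -> hit [10,10], descend [3, 6, 12]
    N3 x:[24,27] y:[9,22] z:[4,17/3] -> miss, prune
    N6 x:[10,19] y:[6,13] z:[25/3,10] -> hit [10,10] leaf, test {P0(miss), P11(miss)}
    N12 x:[10,12] y:[10,14] z:[4,17/3] -> miss, prune
  N7 x:[13,30] y:[8,21] z:[31/3,46/3] -> hit [13,46/3], descend [1, 2, 4, 9]
    N1 x:[57/2,59/2] y:[11,16] z:[44/3,46/3] -> miss, prune
    N2 x:[13,16] y:[11,16] z:[34/3,40/3] -> hit [13,40/3] leaf, test {P15@t=13}
    N4 x:[55/2,30] y:[8,21] z:[34/3,40/3] -> miss, prune
    N9 x:[37/2,47/2] y:[15,20] z:[31/3,43/3] -> miss, prune
  N11 x:[14,35/2] y:[24,39] z:[46/3,50/3] -> miss, prune
  N13 x:[39/2,49/2] y:[23,46] z:[7,38/3] -> miss, prune

Summary -> nodes [0, 5, 3, 6, 12, 7, 1, 2, 4, 9, 11, 13]; box-tests=12; leaf-entries=2; first=P15

== RESULT ==
2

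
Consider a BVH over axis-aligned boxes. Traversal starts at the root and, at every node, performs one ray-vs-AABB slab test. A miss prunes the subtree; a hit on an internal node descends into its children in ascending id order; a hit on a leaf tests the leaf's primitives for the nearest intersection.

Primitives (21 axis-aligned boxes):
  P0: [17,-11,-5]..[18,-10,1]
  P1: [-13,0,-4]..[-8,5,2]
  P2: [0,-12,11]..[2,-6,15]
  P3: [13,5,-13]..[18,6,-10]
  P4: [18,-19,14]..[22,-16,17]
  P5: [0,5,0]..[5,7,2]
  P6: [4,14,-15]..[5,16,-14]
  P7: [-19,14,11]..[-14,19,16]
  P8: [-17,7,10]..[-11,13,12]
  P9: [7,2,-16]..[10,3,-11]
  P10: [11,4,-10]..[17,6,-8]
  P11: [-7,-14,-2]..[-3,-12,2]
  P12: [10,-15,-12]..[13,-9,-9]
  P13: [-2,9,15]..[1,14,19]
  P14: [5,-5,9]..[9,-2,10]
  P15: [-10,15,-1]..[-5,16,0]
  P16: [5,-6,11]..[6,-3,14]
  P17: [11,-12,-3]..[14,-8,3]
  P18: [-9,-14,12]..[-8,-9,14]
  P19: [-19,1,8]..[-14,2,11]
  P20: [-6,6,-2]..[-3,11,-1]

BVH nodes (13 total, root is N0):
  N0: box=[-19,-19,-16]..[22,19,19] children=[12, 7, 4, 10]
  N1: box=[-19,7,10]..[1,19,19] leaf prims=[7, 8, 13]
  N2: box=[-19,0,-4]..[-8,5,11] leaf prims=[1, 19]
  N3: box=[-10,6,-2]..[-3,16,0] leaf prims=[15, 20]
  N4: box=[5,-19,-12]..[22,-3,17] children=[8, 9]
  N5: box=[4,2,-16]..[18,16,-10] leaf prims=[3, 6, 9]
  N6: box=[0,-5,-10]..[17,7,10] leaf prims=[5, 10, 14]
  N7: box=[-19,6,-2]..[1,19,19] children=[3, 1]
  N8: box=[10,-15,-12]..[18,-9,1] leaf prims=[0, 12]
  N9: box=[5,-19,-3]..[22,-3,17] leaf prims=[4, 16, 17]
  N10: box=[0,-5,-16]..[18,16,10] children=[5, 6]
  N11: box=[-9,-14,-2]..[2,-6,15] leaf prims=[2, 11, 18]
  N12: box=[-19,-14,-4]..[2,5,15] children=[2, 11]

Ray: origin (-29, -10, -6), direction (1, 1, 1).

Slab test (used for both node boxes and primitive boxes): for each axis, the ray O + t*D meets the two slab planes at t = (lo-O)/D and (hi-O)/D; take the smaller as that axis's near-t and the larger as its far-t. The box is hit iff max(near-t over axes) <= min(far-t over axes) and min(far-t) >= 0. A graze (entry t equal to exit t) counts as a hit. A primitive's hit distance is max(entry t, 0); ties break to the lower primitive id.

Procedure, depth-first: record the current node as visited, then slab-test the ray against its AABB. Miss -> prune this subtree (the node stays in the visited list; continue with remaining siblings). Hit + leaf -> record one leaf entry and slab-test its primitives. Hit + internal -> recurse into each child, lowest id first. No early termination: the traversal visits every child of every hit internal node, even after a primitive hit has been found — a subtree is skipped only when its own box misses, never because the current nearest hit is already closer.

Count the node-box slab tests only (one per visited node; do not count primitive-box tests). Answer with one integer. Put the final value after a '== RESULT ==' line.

Walk:
N0 x:[10,51] y:[-9,29] z:[-10,25] -> hit [10,25], descend [4, 7, 10, 12]
  N4 x:[34,51] y:[-9,7] z:[-6,23] -> miss, prune
  N7 x:[10,30] y:[16,29] z:[4,25] -> hit [16,25], descend [1, 3]
    N1 x:[10,30] y:[17,29] z:[16,25] -> hit [17,25] leaf, test {P7(miss), P8@t=17, P13(miss)}
    N3 x:[19,26] y:[16,26] z:[4,6] -> miss, prune
  N10 x:[29,47] y:[5,26] z:[-10,16] -> miss, prune
  N12 x:[10,31] y:[-4,15] z:[2,21] -> hit [10,15], descend [2, 11]
    N2 x:[10,21] y:[10,15] z:[2,17] -> hit [10,15] leaf, test {P1(miss), P19(miss)}
    N11 x:[20,31] y:[-4,4] z:[4,21] -> miss, prune

Summary -> nodes [0, 4, 7, 1, 3, 10, 12, 2, 11]; box-tests=9; leaf-entries=2; first=P8

== RESULT ==
9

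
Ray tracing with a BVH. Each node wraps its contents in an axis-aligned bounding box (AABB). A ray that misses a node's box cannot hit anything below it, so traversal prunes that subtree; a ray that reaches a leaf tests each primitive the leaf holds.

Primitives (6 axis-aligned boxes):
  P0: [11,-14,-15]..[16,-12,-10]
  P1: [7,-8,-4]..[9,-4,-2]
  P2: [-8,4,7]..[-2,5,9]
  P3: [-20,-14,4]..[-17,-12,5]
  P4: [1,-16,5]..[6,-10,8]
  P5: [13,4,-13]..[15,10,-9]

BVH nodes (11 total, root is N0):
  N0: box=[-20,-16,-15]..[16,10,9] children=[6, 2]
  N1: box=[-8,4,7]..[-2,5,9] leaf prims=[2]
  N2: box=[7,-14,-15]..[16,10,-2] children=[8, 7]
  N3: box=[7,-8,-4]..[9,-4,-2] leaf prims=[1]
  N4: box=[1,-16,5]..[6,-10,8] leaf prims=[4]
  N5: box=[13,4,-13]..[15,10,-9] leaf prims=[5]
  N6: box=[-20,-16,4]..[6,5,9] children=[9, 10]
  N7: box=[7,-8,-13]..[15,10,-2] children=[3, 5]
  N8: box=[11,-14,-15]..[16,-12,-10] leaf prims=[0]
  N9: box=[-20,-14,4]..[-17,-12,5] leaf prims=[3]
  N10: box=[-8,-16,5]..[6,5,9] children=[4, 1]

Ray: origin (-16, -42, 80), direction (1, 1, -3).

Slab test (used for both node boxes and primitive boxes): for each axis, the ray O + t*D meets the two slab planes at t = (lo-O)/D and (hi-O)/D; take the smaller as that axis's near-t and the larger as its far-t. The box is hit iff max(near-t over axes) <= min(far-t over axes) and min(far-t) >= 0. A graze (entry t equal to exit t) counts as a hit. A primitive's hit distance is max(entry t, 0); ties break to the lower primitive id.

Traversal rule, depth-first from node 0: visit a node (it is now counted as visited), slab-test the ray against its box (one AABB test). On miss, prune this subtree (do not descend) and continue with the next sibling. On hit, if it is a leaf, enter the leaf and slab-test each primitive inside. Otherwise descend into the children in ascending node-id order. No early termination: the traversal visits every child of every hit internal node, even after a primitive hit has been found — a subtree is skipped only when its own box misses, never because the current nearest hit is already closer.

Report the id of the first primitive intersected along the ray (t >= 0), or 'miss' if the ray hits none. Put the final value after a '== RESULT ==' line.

Walk:
N0 x:[-4,32] y:[26,52] z:[71/3,95/3] -> hit [26,95/3], descend [2, 6]
  N2 x:[23,32] y:[28,52] z:[82/3,95/3] -> hit [28,95/3], descend [7, 8]
    N7 x:[23,31] y:[34,52] z:[82/3,31] -> miss, prune
    N8 x:[27,32] y:[28,30] z:[30,95/3] -> hit [30,30] leaf, test {P0@t=30}
  N6 x:[-4,22] y:[26,47] z:[71/3,76/3] -> miss, prune

Visited [0, 2, 7, 8, 6]. Tests: 5 box, 1 leaf. Nearest: P0.

== RESULT ==
0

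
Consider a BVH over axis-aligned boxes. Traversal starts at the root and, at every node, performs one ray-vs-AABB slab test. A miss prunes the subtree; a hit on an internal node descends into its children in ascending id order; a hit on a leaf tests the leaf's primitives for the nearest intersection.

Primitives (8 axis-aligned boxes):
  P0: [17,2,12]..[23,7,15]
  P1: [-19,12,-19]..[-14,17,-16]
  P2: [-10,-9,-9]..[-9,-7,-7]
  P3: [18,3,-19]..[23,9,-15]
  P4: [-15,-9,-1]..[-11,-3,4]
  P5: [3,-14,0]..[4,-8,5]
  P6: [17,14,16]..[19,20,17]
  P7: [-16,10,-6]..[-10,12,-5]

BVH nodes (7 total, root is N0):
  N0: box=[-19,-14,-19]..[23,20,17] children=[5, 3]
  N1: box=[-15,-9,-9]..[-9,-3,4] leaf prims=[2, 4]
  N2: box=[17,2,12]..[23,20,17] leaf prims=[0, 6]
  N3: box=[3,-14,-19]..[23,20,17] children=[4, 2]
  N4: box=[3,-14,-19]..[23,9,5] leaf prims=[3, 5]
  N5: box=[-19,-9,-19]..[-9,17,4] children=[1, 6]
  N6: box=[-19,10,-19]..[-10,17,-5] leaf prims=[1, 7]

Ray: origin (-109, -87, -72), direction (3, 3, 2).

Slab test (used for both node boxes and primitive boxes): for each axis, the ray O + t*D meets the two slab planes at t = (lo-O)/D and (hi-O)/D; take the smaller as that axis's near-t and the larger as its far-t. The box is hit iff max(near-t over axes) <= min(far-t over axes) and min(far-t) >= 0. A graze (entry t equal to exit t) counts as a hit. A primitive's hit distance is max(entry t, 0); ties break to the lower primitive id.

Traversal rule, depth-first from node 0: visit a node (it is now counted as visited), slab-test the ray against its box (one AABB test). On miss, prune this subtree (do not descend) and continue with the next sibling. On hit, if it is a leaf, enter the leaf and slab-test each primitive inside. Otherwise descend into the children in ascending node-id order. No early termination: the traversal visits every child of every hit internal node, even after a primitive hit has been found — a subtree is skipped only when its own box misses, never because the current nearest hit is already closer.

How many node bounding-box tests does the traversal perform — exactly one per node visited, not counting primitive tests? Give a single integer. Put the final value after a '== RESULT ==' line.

Walk:
N0 x:[30,44] y:[73/3,107/3] z:[53/2,89/2] -> hit [30,107/3], descend [3, 5]
  N3 x:[112/3,44] y:[73/3,107/3] z:[53/2,89/2] -> miss, prune
  N5 x:[30,100/3] y:[26,104/3] z:[53/2,38] -> hit [30,100/3], descend [1, 6]
    N1 x:[94/3,100/3] y:[26,28] z:[63/2,38] -> miss, prune
    N6 x:[30,33] y:[97/3,104/3] z:[53/2,67/2] -> hit [97/3,33] leaf, test {P1(miss), P7@t=33}

Summary -> nodes [0, 3, 5, 1, 6]; box-tests=5; leaf-entries=1; first=P7

== RESULT ==
5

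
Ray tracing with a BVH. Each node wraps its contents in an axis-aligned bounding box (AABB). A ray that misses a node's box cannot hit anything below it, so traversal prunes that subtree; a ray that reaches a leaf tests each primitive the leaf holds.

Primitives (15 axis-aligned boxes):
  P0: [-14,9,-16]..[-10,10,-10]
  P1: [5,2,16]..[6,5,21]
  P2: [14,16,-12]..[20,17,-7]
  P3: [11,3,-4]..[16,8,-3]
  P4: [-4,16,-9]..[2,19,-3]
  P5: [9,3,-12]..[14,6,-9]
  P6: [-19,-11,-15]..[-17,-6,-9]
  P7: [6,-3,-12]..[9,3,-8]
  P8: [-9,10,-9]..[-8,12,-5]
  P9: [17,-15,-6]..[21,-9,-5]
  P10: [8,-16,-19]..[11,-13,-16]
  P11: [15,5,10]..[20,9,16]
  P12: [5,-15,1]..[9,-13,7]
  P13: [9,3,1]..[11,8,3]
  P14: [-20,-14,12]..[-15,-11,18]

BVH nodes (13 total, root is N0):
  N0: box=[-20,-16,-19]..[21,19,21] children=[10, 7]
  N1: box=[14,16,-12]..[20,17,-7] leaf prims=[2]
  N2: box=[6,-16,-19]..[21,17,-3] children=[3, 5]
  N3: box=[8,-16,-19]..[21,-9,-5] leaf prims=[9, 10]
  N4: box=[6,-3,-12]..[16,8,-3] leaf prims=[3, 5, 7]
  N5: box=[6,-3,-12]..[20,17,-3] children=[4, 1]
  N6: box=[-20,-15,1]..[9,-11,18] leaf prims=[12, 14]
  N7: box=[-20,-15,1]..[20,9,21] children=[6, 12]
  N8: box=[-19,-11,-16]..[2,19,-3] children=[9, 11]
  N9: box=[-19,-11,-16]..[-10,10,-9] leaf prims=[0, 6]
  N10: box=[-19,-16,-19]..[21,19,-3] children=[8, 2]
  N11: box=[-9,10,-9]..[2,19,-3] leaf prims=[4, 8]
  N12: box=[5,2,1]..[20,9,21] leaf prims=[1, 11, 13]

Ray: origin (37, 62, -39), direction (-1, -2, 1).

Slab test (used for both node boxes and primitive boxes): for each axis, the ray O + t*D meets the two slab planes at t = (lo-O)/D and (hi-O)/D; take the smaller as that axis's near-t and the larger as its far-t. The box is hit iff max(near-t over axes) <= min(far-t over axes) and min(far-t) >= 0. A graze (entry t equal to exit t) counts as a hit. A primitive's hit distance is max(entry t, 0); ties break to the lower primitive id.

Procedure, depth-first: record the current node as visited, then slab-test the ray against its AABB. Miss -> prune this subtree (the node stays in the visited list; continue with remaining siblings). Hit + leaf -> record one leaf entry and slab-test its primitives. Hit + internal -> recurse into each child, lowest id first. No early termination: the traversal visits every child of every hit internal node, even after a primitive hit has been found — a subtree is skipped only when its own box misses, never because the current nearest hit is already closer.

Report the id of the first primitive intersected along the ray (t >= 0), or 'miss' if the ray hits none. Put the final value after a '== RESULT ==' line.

Walk:
N0 x:[16,57] y:[43/2,39] z:[20,60] -> hit [43/2,39], descend [7, 10]
  N7 x:[17,57] y:[53/2,77/2] z:[40,60] -> miss, prune
  N10 x:[16,56] y:[43/2,39] z:[20,36] -> hit [43/2,36], descend [2, 8]
    N2 x:[16,31] y:[45/2,39] z:[20,36] -> hit [45/2,31], descend [3, 5]
      N3 x:[16,29] y:[71/2,39] z:[20,34] -> miss, prune
      N5 x:[17,31] y:[45/2,65/2] z:[27,36] -> hit [27,31], descend [1, 4]
        N1 x:[17,23] y:[45/2,23] z:[27,32] -> miss, prune
        N4 x:[21,31] y:[27,65/2] z:[27,36] -> hit [27,31] leaf, test {P3(miss), P5@t=28, P7@t=59/2}
    N8 x:[35,56] y:[43/2,73/2] z:[23,36] -> hit [35,36], descend [9, 11]
      N9 x:[47,56] y:[26,73/2] z:[23,30] -> miss, prune
      N11 x:[35,46] y:[43/2,26] z:[30,36] -> miss, prune

Visited [0, 7, 10, 2, 3, 5, 1, 4, 8, 9, 11]. Tests: 11 box, 1 leaf. Nearest: P5.

== RESULT ==
5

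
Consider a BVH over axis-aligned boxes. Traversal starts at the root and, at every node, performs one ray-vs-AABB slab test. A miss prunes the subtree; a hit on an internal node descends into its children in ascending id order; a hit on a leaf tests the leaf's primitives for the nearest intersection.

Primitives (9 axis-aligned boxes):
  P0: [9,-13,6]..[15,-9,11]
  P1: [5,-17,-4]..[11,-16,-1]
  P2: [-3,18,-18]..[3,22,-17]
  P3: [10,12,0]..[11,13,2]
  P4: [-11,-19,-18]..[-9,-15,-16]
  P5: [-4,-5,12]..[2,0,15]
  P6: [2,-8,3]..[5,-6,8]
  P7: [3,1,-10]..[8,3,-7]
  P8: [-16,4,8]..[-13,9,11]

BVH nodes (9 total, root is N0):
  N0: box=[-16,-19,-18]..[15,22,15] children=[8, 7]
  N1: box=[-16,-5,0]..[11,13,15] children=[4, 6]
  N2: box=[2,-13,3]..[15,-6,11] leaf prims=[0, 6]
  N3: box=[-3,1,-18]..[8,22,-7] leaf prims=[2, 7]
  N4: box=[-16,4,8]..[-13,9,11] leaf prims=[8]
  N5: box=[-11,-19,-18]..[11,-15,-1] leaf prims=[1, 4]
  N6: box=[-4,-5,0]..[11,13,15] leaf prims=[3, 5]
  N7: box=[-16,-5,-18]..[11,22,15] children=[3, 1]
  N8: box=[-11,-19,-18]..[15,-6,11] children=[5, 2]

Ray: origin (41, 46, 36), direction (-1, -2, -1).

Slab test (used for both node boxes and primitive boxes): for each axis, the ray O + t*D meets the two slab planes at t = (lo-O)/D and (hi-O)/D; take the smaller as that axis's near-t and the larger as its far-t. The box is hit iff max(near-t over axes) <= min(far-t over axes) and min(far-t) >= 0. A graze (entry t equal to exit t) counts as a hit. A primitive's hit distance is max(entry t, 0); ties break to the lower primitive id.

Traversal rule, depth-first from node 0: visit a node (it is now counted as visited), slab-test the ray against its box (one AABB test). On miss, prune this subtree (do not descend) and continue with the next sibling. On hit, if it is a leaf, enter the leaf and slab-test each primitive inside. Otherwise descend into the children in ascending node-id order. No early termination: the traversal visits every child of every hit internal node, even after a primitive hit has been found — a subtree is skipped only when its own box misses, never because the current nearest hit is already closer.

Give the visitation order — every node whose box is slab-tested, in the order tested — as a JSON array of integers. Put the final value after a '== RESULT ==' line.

Traverse from the root:
N0 x:[26,57] y:[12,65/2] z:[21,54] -> hit [26,65/2], descend [7, 8]
  N7 x:[30,57] y:[12,51/2] z:[21,54] -> miss, prune
  N8 x:[26,52] y:[26,65/2] z:[25,54] -> hit [26,65/2], descend [2, 5]
    N2 x:[26,39] y:[26,59/2] z:[25,33] -> hit [26,59/2] leaf, test {P0@t=55/2, P6(miss)}
    N5 x:[30,52] y:[61/2,65/2] z:[37,54] -> miss, prune

Summary -> nodes [0, 7, 8, 2, 5]; box-tests=5; leaf-entries=1; first=P0

== RESULT ==
[0, 7, 8, 2, 5]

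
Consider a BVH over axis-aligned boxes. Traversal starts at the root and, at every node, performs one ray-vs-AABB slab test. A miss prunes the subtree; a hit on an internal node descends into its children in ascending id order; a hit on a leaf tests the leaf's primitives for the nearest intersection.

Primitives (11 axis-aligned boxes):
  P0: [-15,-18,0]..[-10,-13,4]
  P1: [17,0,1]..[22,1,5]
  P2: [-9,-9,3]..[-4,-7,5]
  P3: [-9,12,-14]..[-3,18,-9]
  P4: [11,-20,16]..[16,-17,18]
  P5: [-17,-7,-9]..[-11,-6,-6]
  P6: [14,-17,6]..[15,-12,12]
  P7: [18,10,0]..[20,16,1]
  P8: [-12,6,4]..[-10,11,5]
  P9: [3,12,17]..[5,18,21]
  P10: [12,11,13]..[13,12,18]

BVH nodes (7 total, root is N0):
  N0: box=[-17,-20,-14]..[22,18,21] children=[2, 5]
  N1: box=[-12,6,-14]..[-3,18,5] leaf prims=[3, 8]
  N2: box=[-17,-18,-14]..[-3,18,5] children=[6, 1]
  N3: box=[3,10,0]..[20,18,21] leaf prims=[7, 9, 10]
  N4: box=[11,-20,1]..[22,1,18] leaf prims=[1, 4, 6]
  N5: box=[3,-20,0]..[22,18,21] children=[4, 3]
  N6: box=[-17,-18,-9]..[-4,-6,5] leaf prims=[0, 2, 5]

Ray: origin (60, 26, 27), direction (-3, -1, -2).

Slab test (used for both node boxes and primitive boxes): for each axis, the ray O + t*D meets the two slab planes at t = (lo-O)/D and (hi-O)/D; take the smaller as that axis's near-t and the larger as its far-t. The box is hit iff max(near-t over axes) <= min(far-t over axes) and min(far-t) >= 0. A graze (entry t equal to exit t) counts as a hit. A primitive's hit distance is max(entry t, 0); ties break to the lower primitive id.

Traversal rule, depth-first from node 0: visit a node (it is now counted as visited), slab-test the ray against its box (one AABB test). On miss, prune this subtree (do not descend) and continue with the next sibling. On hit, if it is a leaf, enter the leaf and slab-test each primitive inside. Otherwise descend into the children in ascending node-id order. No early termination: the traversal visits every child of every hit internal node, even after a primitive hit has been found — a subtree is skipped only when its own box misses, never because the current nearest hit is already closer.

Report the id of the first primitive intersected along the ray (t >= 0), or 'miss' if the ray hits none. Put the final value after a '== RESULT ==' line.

Walk:
N0 x:[38/3,77/3] y:[8,46] z:[3,41/2] -> hit [38/3,41/2], descend [2, 5]
  N2 x:[21,77/3] y:[8,44] z:[11,41/2] -> miss, prune
  N5 x:[38/3,19] y:[8,46] z:[3,27/2] -> hit [38/3,27/2], descend [3, 4]
    N3 x:[40/3,19] y:[8,16] z:[3,27/2] -> hit [40/3,27/2] leaf, test {P7@t=40/3, P9(miss), P10(miss)}
    N4 x:[38/3,49/3] y:[25,46] z:[9/2,13] -> miss, prune

Summary -> nodes [0, 2, 5, 3, 4]; box-tests=5; leaf-entries=1; first=P7

== RESULT ==
7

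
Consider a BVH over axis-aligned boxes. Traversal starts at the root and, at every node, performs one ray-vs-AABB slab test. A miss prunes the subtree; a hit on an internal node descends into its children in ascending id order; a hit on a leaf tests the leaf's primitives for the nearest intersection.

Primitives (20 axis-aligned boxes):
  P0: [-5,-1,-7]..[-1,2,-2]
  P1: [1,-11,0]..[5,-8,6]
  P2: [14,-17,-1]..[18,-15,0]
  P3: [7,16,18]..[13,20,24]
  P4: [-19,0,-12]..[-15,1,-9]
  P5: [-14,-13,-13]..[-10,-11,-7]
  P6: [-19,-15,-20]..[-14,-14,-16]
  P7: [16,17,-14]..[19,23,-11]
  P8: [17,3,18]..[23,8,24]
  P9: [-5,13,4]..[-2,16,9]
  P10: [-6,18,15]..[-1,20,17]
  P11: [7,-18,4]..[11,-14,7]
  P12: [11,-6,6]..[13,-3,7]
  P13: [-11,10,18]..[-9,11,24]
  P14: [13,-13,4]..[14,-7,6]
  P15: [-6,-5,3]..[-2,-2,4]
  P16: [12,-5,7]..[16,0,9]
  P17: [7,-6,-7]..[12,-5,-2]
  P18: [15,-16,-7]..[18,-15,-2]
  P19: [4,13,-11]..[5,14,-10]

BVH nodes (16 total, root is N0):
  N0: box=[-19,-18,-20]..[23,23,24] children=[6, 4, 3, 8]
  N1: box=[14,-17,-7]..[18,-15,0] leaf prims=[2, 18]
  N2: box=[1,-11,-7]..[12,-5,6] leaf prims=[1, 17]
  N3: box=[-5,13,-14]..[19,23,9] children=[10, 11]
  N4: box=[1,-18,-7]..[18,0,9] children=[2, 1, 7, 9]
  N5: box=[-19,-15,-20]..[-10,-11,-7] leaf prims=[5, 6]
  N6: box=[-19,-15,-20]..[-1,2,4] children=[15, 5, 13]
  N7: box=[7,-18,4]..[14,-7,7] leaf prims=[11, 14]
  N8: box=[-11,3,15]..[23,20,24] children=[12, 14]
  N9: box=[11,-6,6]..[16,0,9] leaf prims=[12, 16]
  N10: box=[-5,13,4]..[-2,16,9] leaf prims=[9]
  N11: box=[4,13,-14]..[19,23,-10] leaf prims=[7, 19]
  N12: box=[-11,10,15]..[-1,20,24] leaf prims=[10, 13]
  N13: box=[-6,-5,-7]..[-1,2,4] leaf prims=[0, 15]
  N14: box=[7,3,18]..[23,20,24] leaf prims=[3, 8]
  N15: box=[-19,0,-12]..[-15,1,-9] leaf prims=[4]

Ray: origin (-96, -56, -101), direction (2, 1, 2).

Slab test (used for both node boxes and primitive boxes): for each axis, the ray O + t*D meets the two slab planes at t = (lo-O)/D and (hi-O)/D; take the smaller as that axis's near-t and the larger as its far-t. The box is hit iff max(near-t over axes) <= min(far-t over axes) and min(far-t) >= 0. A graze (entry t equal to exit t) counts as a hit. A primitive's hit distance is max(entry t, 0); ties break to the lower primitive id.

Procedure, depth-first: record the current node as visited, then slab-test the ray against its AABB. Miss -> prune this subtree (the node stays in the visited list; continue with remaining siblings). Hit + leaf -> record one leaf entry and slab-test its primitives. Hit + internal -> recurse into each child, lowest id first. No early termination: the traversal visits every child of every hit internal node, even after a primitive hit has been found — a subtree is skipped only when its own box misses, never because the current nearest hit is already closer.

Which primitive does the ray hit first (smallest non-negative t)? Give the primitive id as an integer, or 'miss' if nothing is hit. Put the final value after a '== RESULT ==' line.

Trace the traversal:
N0 x:[77/2,119/2] y:[38,79] z:[81/2,125/2] -> hit [81/2,119/2], descend [3, 4, 6, 8]
  N3 x:[91/2,115/2] y:[69,79] z:[87/2,55] -> miss, prune
  N4 x:[97/2,57] y:[38,56] z:[47,55] -> hit [97/2,55], descend [1, 2, 7, 9]
    N1 x:[55,57] y:[39,41] z:[47,101/2] -> miss, prune
    N2 x:[97/2,54] y:[45,51] z:[47,107/2] -> hit [97/2,51] leaf, test {P1(miss), P17(miss)}
    N7 x:[103/2,55] y:[38,49] z:[105/2,54] -> miss, prune
    N9 x:[107/2,56] y:[50,56] z:[107/2,55] -> hit [107/2,55] leaf, test {P12(miss), P16@t=54}
  N6 x:[77/2,95/2] y:[41,58] z:[81/2,105/2] -> hit [41,95/2], descend [5, 13, 15]
    N5 x:[77/2,43] y:[41,45] z:[81/2,47] -> hit [41,43] leaf, test {P5(miss), P6@t=41}
    N13 x:[45,95/2] y:[51,58] z:[47,105/2] -> miss, prune
    N15 x:[77/2,81/2] y:[56,57] z:[89/2,46] -> miss, prune
  N8 x:[85/2,119/2] y:[59,76] z:[58,125/2] -> hit [59,119/2], descend [12, 14]
    N12 x:[85/2,95/2] y:[66,76] z:[58,125/2] -> miss, prune
    N14 x:[103/2,119/2] y:[59,76] z:[119/2,125/2] -> hit [119/2,119/2] leaf, test {P3(miss), P8@t=119/2}

Visited [0, 3, 4, 1, 2, 7, 9, 6, 5, 13, 15, 8, 12, 14]. Tests: 14 box, 4 leaf. Nearest: P6.

== RESULT ==
6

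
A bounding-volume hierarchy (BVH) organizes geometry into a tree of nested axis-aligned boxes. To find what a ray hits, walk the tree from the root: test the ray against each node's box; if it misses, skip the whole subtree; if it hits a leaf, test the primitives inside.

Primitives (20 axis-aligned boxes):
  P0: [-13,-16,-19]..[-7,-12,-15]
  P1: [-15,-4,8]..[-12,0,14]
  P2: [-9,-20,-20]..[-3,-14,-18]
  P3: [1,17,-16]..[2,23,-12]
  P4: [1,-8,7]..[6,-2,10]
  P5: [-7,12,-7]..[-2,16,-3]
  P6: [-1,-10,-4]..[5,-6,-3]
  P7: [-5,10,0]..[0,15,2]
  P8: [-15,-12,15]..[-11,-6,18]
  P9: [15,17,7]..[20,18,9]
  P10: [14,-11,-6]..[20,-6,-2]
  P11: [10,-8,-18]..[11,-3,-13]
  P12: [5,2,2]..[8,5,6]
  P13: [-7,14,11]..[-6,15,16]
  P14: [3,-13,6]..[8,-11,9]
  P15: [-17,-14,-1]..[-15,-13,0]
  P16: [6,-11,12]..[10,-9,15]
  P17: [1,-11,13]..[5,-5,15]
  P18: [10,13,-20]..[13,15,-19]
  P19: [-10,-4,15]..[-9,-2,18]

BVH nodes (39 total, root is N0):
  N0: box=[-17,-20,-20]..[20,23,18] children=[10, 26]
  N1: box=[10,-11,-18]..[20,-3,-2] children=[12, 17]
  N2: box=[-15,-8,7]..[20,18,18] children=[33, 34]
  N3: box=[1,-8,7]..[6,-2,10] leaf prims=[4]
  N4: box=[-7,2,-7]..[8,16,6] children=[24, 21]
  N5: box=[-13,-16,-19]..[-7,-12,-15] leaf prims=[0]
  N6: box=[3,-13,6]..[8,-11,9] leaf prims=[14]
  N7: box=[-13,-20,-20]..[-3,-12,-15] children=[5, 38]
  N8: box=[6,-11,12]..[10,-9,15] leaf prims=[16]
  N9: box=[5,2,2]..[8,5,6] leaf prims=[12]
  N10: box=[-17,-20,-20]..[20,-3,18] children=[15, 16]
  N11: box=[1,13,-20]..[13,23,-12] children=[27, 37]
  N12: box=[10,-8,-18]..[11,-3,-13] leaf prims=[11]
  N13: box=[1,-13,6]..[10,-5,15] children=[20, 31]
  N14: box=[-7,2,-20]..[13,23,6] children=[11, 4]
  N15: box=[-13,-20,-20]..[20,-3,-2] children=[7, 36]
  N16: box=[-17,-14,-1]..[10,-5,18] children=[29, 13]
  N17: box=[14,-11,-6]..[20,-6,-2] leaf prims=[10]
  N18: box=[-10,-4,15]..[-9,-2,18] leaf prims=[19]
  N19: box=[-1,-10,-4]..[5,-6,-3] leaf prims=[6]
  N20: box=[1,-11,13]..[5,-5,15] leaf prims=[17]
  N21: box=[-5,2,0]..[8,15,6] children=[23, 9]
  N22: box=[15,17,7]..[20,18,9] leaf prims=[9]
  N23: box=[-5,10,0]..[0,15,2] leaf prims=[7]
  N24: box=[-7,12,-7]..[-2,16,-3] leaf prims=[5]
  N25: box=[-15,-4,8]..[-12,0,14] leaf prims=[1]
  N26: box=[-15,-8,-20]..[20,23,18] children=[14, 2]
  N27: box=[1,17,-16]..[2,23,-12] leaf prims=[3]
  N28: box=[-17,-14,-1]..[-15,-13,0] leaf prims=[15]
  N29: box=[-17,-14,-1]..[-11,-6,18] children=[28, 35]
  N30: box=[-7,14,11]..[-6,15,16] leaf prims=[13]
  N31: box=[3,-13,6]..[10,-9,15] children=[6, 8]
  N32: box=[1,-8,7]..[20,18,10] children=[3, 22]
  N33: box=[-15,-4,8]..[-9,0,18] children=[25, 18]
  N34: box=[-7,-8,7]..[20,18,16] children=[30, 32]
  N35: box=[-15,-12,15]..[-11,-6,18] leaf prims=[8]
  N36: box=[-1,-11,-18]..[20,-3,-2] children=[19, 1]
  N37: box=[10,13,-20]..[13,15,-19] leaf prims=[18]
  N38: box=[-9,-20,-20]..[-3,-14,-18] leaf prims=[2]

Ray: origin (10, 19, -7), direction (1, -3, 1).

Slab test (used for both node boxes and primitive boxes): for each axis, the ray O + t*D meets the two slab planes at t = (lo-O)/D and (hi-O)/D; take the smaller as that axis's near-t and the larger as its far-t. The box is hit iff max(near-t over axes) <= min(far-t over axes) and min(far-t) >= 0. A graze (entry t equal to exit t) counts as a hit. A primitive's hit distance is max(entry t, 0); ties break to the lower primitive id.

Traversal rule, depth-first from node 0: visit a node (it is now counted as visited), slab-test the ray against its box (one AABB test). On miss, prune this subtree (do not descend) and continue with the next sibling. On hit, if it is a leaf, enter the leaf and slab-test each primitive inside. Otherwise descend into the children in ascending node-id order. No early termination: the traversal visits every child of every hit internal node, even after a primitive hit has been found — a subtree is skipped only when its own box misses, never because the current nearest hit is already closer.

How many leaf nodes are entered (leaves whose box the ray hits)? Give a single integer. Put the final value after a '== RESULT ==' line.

Traverse from the root:
N0 x:[-27,10] y:[-4/3,13] z:[-13,25] -> hit [-4/3,10], descend [10, 26]
  N10 x:[-27,10] y:[22/3,13] z:[-13,25] -> hit [22/3,10], descend [15, 16]
    N15 x:[-23,10] y:[22/3,13] z:[-13,5] -> miss, prune
    N16 x:[-27,0] y:[8,11] z:[6,25] -> miss, prune
  N26 x:[-25,10] y:[-4/3,9] z:[-13,25] -> hit [-4/3,9], descend [2, 14]
    N2 x:[-25,10] y:[1/3,9] z:[14,25] -> miss, prune
    N14 x:[-17,3] y:[-4/3,17/3] z:[-13,13] -> hit [-4/3,3], descend [4, 11]
      N4 x:[-17,-2] y:[1,17/3] z:[0,13] -> miss, prune
      N11 x:[-9,3] y:[-4/3,2] z:[-13,-5] -> miss, prune

Summary -> nodes [0, 10, 15, 16, 26, 2, 14, 4, 11]; box-tests=9; leaf-entries=0; first=miss

== RESULT ==
0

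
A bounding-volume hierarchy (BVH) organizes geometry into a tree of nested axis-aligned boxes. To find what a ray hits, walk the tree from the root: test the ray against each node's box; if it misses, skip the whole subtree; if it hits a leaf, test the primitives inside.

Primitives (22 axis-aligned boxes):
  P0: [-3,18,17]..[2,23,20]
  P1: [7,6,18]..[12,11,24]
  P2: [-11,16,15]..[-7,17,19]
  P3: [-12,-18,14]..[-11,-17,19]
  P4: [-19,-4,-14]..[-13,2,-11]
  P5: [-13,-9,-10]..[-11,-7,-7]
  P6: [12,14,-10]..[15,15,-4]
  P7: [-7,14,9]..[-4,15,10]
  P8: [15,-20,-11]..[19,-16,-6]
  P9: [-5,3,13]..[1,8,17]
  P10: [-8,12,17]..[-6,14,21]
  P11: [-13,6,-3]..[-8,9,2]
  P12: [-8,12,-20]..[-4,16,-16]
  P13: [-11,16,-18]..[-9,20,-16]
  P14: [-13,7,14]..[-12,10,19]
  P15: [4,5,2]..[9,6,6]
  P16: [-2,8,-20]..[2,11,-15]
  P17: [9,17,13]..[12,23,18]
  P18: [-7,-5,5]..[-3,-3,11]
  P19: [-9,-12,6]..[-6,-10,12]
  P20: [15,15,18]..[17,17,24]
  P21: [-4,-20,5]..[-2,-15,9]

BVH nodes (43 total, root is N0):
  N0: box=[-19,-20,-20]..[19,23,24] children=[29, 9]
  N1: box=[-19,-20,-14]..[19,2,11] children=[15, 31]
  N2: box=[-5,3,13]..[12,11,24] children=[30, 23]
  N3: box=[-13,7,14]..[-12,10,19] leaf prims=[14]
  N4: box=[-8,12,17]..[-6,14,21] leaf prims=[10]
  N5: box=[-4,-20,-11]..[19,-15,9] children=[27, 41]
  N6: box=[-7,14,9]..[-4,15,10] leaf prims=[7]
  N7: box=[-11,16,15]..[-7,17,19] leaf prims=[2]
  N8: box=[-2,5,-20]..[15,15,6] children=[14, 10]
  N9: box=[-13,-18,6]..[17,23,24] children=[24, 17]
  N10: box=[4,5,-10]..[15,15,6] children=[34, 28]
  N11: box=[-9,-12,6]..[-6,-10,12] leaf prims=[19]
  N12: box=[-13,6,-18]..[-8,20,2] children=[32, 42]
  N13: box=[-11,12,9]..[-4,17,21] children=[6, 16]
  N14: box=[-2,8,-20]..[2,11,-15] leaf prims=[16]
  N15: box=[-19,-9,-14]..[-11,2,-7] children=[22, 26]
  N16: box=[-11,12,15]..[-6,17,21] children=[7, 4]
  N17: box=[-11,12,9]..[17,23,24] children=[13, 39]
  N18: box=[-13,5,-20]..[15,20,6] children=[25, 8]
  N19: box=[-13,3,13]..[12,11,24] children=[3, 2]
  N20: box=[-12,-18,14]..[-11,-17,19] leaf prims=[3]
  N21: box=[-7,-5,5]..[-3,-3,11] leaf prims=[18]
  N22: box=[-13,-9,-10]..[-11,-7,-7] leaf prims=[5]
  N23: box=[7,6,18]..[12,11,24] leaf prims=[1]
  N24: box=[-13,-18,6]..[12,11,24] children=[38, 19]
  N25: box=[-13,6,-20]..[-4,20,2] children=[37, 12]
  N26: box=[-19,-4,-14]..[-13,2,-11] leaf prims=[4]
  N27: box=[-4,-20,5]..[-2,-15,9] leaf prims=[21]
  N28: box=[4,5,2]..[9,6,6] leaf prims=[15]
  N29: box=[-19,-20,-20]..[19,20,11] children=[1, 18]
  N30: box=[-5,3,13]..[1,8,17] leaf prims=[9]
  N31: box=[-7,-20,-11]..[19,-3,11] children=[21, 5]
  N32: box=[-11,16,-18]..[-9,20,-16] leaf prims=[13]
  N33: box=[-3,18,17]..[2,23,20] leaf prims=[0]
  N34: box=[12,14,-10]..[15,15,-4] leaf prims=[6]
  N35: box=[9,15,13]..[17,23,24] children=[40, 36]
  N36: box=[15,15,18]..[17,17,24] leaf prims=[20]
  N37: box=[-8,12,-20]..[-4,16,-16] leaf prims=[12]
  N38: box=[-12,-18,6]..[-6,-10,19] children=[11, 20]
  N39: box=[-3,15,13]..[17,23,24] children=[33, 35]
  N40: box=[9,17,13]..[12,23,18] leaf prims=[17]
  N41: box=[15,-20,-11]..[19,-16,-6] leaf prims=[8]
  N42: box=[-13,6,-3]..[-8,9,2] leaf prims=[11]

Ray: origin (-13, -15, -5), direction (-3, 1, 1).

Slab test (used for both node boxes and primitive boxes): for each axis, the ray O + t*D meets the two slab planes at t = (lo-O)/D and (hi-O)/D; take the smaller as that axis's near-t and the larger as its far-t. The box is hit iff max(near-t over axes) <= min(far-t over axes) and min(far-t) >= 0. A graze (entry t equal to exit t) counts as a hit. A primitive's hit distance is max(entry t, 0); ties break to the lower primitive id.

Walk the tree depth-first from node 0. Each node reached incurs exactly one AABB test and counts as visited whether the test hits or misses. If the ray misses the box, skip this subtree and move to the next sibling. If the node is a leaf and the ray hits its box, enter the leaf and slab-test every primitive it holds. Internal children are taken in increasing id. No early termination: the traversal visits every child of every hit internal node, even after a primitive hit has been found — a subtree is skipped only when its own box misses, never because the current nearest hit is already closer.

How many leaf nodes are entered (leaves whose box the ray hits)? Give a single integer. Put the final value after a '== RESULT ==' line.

Traverse from the root:
N0 x:[-32/3,2] y:[-5,38] z:[-15,29] -> hit [-5,2], descend [9, 29]
  N9 x:[-10,0] y:[-3,38] z:[11,29] -> miss, prune
  N29 x:[-32/3,2] y:[-5,35] z:[-15,16] -> hit [-5,2], descend [1, 18]
    N1 x:[-32/3,2] y:[-5,17] z:[-9,16] -> hit [-5,2], descend [15, 31]
      N15 x:[-2/3,2] y:[6,17] z:[-9,-2] -> miss, prune
      N31 x:[-32/3,-2] y:[-5,12] z:[-6,16] -> miss, prune
    N18 x:[-28/3,0] y:[20,35] z:[-15,11] -> miss, prune

order=[0, 9, 29, 1, 15, 31, 18]  |boxes|=7  |leaves|=0  hit=miss

== RESULT ==
0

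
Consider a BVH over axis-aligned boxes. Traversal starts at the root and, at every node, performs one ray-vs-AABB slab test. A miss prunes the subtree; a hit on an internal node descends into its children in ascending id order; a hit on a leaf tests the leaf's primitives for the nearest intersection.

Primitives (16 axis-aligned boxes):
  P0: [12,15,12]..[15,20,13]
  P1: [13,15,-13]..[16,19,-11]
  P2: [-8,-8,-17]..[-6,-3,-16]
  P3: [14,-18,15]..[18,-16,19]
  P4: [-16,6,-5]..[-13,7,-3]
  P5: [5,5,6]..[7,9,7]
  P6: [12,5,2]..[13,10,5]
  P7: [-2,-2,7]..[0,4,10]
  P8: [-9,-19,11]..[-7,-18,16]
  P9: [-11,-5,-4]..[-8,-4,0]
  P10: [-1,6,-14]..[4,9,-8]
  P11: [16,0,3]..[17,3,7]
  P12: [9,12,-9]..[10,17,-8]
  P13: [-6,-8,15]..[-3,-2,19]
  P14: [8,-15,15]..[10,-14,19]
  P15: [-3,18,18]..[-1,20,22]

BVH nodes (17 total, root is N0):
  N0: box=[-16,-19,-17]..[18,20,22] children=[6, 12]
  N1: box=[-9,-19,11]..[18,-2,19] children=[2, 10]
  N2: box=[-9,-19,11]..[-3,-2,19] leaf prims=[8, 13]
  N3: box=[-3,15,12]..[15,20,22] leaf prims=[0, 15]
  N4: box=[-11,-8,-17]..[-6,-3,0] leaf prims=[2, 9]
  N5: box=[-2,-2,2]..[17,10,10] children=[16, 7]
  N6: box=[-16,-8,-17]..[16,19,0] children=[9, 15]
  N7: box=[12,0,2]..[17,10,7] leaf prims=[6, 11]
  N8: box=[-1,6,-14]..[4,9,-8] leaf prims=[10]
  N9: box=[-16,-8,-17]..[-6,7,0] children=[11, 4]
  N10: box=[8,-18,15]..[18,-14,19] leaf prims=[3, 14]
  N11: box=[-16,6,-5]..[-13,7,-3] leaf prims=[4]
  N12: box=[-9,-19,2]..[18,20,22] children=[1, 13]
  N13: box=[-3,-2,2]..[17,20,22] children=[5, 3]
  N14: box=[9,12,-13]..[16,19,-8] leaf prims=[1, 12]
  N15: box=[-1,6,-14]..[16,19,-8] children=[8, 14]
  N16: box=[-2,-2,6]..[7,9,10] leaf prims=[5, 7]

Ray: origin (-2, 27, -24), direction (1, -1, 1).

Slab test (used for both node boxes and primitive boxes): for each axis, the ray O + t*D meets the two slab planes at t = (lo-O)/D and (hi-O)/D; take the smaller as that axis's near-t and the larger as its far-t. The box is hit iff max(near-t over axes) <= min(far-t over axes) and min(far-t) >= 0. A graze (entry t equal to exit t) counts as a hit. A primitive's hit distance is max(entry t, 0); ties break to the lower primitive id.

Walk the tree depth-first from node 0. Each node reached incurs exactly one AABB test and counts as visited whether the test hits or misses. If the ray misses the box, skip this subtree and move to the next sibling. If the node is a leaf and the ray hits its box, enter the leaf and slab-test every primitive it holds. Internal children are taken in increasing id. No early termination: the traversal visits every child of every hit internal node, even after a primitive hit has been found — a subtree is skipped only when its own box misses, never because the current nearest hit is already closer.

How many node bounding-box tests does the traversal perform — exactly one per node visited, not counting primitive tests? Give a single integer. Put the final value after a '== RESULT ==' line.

Traverse from the root:
N0 x:[-14,20] y:[7,46] z:[7,46] -> hit [7,20], descend [6, 12]
  N6 x:[-14,18] y:[8,35] z:[7,24] -> hit [8,18], descend [9, 15]
    N9 x:[-14,-4] y:[20,35] z:[7,24] -> miss, prune
    N15 x:[1,18] y:[8,21] z:[10,16] -> hit [10,16], descend [8, 14]
      N8 x:[1,6] y:[18,21] z:[10,16] -> miss, prune
      N14 x:[11,18] y:[8,15] z:[11,16] -> hit [11,15] leaf, test {P1(miss), P12(miss)}
  N12 x:[-7,20] y:[7,46] z:[26,46] -> miss, prune

Summary -> nodes [0, 6, 9, 15, 8, 14, 12]; box-tests=7; leaf-entries=1; first=miss

== RESULT ==
7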